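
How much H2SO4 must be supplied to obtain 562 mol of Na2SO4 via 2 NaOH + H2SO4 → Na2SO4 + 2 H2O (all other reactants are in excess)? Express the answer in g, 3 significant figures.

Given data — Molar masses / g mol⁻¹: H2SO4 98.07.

55100 g

n(Na2SO4) = 562.0 mol
n(H2SO4) = (1/1) × 562.0 = 562.0 mol
mass = 562.0 × 98.07 = 55120 g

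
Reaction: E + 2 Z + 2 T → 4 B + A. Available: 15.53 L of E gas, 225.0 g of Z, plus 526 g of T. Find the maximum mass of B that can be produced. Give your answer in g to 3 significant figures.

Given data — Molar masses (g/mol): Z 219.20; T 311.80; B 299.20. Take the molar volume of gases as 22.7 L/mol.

n(E) = 15.53 / 22.7 = 0.6841 mol
n(Z) = 225.0 / 219.20 = 1.026 mol
n(T) = 526.0 / 311.80 = 1.687 mol
n/ν → E: 0.6841, Z: 0.5130, T: 0.8435; Z is limiting.
n(B) = (4/2) × 1.026 = 2.052 mol
mass = 2.052 × 299.20 = 614.0 g

614 g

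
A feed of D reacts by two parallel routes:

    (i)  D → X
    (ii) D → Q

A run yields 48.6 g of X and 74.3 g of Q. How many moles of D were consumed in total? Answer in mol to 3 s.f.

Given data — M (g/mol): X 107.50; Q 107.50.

n(X) = 48.6 / 107.50 = 0.4521 mol
n(Q) = 74.3 / 107.50 = 0.6912 mol
n(D) via (i) = (1/1)×0.4521 = 0.4521 mol
n(D) via (ii) = (1/1)×0.6912 = 0.6912 mol
total n(D) = 0.4521 + 0.6912 = 1.143 mol

1.14 mol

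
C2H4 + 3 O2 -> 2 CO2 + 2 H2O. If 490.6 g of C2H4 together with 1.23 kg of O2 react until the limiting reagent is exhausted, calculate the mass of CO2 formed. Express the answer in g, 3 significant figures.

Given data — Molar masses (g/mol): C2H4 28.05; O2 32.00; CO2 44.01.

1130 g

n(C2H4) = 490.6 / 28.05 = 17.49 mol
n(O2) = 1.230×1000 / 32.00 = 38.44 mol
n/ν for C2H4 = 17.49/1 = 17.49
n/ν for O2 = 38.44/3 = 12.81
Smallest n/ν is O2 → limiting reagent.
n(CO2) = (2/3) × 38.44 = 25.63 mol
mass = 25.63 × 44.01 = 1128 g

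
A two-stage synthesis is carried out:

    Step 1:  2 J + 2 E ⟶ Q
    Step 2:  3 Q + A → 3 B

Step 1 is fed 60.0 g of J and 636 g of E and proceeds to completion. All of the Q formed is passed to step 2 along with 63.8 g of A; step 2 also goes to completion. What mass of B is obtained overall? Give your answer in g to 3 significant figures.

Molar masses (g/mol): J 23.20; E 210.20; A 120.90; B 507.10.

656 g

Step 1:
n(J) = 60.00 / 23.20 = 2.586 mol
n(E) = 636.0 / 210.20 = 3.026 mol
n/ν for J = 2.586/2 = 1.293
n/ν for E = 3.026/2 = 1.513
Smallest n/ν is J → limiting reagent.
n(Q) produced = (1/2) × 2.586 = 1.293 mol
Step 2:
n(Q) available = 1.293 mol
n(A) = 63.80 / 120.90 = 0.5277 mol
n/ν for Q = 1.293/3 = 0.4310
n/ν for A = 0.5277/1 = 0.5277
Smallest n/ν is Q → limiting reagent.
n(B) = (3/3) × 1.293 = 1.293 mol
mass = 1.293 × 507.10 = 655.7 g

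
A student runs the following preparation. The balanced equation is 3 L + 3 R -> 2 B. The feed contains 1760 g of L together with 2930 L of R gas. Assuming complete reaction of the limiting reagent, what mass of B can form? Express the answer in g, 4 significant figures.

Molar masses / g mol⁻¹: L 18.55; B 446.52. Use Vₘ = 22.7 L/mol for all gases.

n(L) = 1760 / 18.55 = 94.88 mol
n(R) = 2930 / 22.7 = 129.1 mol
n/ν for L = 94.88/3 = 31.63
n/ν for R = 129.1/3 = 43.03
Smallest n/ν is L → limiting reagent.
n(B) = (2/3) × 94.88 = 63.25 mol
mass = 63.25 × 446.52 = 28240 g

28240 g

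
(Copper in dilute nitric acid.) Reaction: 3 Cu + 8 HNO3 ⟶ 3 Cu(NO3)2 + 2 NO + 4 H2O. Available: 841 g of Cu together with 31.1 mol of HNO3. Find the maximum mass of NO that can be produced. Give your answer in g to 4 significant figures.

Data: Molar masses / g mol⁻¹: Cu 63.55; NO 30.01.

n(Cu) = 841.0 / 63.55 = 13.23 mol
n(HNO3) = 31.10 mol
n/ν for Cu = 13.23/3 = 4.410
n/ν for HNO3 = 31.10/8 = 3.888
Smallest n/ν is HNO3 → limiting reagent.
n(NO) = (2/8) × 31.10 = 7.775 mol
mass = 7.775 × 30.01 = 233.3 g

233.3 g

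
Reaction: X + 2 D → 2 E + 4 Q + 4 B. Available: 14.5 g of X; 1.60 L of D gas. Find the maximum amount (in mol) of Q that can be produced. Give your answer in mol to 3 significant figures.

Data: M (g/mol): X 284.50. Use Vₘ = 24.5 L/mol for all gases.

n(X) = 14.50 / 284.50 = 0.05097 mol
n(D) = 1.600 / 24.5 = 0.06531 mol
n/ν for X = 0.05097/1 = 0.05097
n/ν for D = 0.06531/2 = 0.03266
Smallest n/ν is D → limiting reagent.
n(Q) = (4/2) × 0.06531 = 0.1306 mol

0.131 mol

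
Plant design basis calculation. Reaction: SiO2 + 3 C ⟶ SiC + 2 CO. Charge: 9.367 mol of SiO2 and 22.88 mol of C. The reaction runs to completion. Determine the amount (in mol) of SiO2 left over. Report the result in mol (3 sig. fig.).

1.74 mol

n(SiO2) = 9.367 mol
n(C) = 22.88 mol
n/ν for SiO2 = 9.367/1 = 9.367
n/ν for C = 22.88/3 = 7.627
Smallest n/ν is C → limiting reagent.
SiO2 consumed = (1/3) × 22.88 = 7.627 mol
SiO2 remaining = 9.367 − 7.627 = 1.740 mol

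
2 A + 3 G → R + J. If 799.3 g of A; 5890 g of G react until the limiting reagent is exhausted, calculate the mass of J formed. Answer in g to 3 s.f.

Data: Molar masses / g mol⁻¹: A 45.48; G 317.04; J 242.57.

n(A) = 799.3 / 45.48 = 17.57 mol
n(G) = 5890 / 317.04 = 18.58 mol
n/ν for A = 17.57/2 = 8.785
n/ν for G = 18.58/3 = 6.193
Smallest n/ν is G → limiting reagent.
n(J) = (1/3) × 18.58 = 6.193 mol
mass = 6.193 × 242.57 = 1502 g

1500 g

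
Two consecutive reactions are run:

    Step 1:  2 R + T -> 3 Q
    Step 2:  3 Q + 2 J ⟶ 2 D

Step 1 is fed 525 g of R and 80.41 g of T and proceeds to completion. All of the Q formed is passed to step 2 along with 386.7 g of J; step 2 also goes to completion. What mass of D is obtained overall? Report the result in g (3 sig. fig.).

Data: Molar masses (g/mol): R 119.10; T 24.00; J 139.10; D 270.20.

751 g

Step 1:
n(R) = 525.0 / 119.10 = 4.408 mol
n(T) = 80.41 / 24.00 = 3.350 mol
n/ν → R: 2.204, T: 3.350; R is limiting.
n(Q) produced = (3/2) × 4.408 = 6.612 mol
Step 2:
n(Q) available = 6.612 mol
n(J) = 386.7 / 139.10 = 2.780 mol
n/ν → Q: 2.204, J: 1.390; J is limiting.
n(D) = (2/2) × 2.780 = 2.780 mol
mass = 2.780 × 270.20 = 751.2 g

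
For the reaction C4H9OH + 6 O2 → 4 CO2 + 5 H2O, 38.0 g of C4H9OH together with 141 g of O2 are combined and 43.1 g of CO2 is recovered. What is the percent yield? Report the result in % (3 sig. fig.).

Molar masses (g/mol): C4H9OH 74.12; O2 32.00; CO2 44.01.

47.8 %

n(C4H9OH) = 38.00 / 74.12 = 0.5127 mol
n(O2) = 141.0 / 32.00 = 4.406 mol
n/ν for C4H9OH = 0.5127/1 = 0.5127
n/ν for O2 = 4.406/6 = 0.7343
Smallest n/ν is C4H9OH → limiting reagent.
theoretical n(CO2) = (4/1) × 0.5127 = 2.051 mol → 90.26 g
% yield = 43.1 / 90.26 × 100 = 47.75 %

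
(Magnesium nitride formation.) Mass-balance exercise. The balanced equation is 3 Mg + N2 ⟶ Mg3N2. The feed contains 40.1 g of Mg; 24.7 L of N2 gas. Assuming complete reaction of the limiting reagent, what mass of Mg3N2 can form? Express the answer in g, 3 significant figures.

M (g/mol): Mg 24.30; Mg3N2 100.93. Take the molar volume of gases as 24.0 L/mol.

55.5 g

n(Mg) = 40.10 / 24.30 = 1.650 mol
n(N2) = 24.70 / 24.0 = 1.029 mol
n/ν → Mg: 0.5500, N2: 1.029; Mg is limiting.
n(Mg3N2) = (1/3) × 1.650 = 0.5500 mol
mass = 0.5500 × 100.93 = 55.51 g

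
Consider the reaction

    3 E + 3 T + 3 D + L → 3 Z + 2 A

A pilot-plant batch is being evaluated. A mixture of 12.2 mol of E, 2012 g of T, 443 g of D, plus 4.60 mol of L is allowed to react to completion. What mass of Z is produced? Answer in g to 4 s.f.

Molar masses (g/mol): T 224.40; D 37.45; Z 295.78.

2652 g

n(E) = 12.20 mol
n(T) = 2012 / 224.40 = 8.966 mol
n(D) = 443.0 / 37.45 = 11.83 mol
n(L) = 4.600 mol
n/ν → E: 4.067, T: 2.989, D: 3.943, L: 4.600; T is limiting.
n(Z) = (3/3) × 8.966 = 8.966 mol
mass = 8.966 × 295.78 = 2652 g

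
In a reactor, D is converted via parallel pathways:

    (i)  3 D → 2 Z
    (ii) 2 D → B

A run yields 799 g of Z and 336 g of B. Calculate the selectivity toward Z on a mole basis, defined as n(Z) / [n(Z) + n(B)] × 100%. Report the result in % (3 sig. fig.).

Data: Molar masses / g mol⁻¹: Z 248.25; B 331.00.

76.0 %

n(Z) = 799 / 248.25 = 3.219 mol
n(B) = 336 / 331.00 = 1.015 mol
selectivity = 3.219/(3.219+1.015) × 100 = 76.03 %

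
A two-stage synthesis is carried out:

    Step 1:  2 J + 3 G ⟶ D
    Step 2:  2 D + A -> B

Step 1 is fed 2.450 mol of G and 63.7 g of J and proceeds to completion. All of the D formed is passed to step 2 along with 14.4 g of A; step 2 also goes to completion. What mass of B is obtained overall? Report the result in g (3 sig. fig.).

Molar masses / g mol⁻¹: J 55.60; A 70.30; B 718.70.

147 g

Step 1:
n(G) = 2.450 mol
n(J) = 63.70 / 55.60 = 1.146 mol
n/ν for G = 2.450/3 = 0.8167
n/ν for J = 1.146/2 = 0.5730
Smallest n/ν is J → limiting reagent.
n(D) produced = (1/2) × 1.146 = 0.5730 mol
Step 2:
n(D) available = 0.5730 mol
n(A) = 14.40 / 70.30 = 0.2048 mol
n/ν for D = 0.5730/2 = 0.2865
n/ν for A = 0.2048/1 = 0.2048
Smallest n/ν is A → limiting reagent.
n(B) = (1/1) × 0.2048 = 0.2048 mol
mass = 0.2048 × 718.70 = 147.2 g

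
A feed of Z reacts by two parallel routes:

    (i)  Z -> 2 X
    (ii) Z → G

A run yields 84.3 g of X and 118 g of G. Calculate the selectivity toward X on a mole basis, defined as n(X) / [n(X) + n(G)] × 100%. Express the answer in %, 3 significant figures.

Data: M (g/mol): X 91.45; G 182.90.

58.8 %

n(X) = 84.3 / 91.45 = 0.9218 mol
n(G) = 118 / 182.90 = 0.6452 mol
selectivity = 0.9218/(0.9218+0.6452) × 100 = 58.83 %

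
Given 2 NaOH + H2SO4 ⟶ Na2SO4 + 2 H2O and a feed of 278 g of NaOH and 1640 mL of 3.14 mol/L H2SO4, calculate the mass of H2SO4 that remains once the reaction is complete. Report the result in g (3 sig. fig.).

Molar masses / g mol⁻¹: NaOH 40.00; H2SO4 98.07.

164 g

n(NaOH) = 278.0 / 40.00 = 6.950 mol
n(H2SO4) = 3.14 × 1640/1000 = 5.150 mol
n/ν for NaOH = 6.950/2 = 3.475
n/ν for H2SO4 = 5.150/1 = 5.150
Smallest n/ν is NaOH → limiting reagent.
H2SO4 consumed = (1/2) × 6.950 = 3.475 mol
H2SO4 remaining = 5.150 − 3.475 = 1.675 mol
mass = 1.675 × 98.07 = 164.3 g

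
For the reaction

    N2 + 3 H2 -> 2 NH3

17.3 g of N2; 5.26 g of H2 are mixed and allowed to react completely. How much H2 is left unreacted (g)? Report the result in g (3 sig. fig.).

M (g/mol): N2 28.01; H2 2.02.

n(N2) = 17.30 / 28.01 = 0.6176 mol
n(H2) = 5.260 / 2.02 = 2.604 mol
n/ν for N2 = 0.6176/1 = 0.6176
n/ν for H2 = 2.604/3 = 0.8680
Smallest n/ν is N2 → limiting reagent.
H2 consumed = (3/1) × 0.6176 = 1.853 mol
H2 remaining = 2.604 − 1.853 = 0.7510 mol
mass = 0.7510 × 2.02 = 1.517 g

1.52 g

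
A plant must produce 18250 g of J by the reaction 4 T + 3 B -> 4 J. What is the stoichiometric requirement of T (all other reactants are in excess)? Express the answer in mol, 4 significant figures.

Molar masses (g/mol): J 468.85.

38.93 mol

n(J) = 18250 / 468.85 = 38.93 mol
n(T) = (4/4) × 38.93 = 38.93 mol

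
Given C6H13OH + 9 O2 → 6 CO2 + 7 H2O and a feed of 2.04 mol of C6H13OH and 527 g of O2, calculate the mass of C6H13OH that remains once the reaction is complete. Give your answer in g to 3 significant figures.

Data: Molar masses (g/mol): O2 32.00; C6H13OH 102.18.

n(C6H13OH) = 2.040 mol
n(O2) = 527.0 / 32.00 = 16.47 mol
n/ν for C6H13OH = 2.040/1 = 2.040
n/ν for O2 = 16.47/9 = 1.830
Smallest n/ν is O2 → limiting reagent.
C6H13OH consumed = (1/9) × 16.47 = 1.830 mol
C6H13OH remaining = 2.040 − 1.830 = 0.2100 mol
mass = 0.2100 × 102.18 = 21.46 g

21.5 g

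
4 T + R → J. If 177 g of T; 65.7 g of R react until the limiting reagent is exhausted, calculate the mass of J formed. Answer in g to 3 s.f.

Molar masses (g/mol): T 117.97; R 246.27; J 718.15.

192 g

n(T) = 177.0 / 117.97 = 1.500 mol
n(R) = 65.70 / 246.27 = 0.2668 mol
n/ν → T: 0.3750, R: 0.2668; R is limiting.
n(J) = (1/1) × 0.2668 = 0.2668 mol
mass = 0.2668 × 718.15 = 191.6 g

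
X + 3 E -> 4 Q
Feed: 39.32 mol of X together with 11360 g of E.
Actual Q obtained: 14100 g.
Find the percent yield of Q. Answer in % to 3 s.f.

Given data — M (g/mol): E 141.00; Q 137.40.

95.5 %

n(X) = 39.32 mol
n(E) = 11360 / 141.00 = 80.57 mol
n/ν → X: 39.32, E: 26.86; E is limiting.
theoretical n(Q) = (4/3) × 80.57 = 107.4 mol → 14760 g
% yield = 14100 / 14760 × 100 = 95.53 %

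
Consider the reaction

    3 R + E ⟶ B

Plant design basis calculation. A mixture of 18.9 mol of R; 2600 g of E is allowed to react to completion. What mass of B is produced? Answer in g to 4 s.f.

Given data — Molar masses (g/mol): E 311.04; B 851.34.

n(R) = 18.90 mol
n(E) = 2600 / 311.04 = 8.359 mol
n/ν for R = 18.90/3 = 6.300
n/ν for E = 8.359/1 = 8.359
Smallest n/ν is R → limiting reagent.
n(B) = (1/3) × 18.90 = 6.300 mol
mass = 6.300 × 851.34 = 5363 g

5363 g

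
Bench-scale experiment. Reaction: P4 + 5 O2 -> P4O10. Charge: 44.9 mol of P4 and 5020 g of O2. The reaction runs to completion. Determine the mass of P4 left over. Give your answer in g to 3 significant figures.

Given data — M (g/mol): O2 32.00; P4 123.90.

1680 g

n(P4) = 44.90 mol
n(O2) = 5020 / 32.00 = 156.9 mol
n/ν for P4 = 44.90/1 = 44.90
n/ν for O2 = 156.9/5 = 31.38
Smallest n/ν is O2 → limiting reagent.
P4 consumed = (1/5) × 156.9 = 31.38 mol
P4 remaining = 44.90 − 31.38 = 13.52 mol
mass = 13.52 × 123.90 = 1675 g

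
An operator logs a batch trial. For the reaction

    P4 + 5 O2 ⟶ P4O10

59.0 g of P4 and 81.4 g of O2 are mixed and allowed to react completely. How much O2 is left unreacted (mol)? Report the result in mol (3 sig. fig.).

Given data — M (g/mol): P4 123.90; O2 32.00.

0.163 mol

n(P4) = 59.00 / 123.90 = 0.4762 mol
n(O2) = 81.40 / 32.00 = 2.544 mol
n/ν for P4 = 0.4762/1 = 0.4762
n/ν for O2 = 2.544/5 = 0.5088
Smallest n/ν is P4 → limiting reagent.
O2 consumed = (5/1) × 0.4762 = 2.381 mol
O2 remaining = 2.544 − 2.381 = 0.1630 mol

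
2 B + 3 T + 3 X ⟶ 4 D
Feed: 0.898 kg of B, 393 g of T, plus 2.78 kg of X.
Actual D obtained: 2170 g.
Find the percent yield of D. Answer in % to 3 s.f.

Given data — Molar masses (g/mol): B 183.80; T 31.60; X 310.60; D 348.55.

63.7 %

n(B) = 0.8980×1000 / 183.80 = 4.886 mol
n(T) = 393.0 / 31.60 = 12.44 mol
n(X) = 2.780×1000 / 310.60 = 8.950 mol
n/ν for B = 4.886/2 = 2.443
n/ν for T = 12.44/3 = 4.147
n/ν for X = 8.950/3 = 2.983
Smallest n/ν is B → limiting reagent.
theoretical n(D) = (4/2) × 4.886 = 9.772 mol → 3406 g
% yield = 2170 / 3406 × 100 = 63.71 %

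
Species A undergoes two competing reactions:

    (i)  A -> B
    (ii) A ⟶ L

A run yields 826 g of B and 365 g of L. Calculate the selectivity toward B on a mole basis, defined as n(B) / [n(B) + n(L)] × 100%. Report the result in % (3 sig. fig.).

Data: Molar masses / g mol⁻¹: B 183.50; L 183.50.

69.4 %

n(B) = 826 / 183.50 = 4.501 mol
n(L) = 365 / 183.50 = 1.989 mol
selectivity = 4.501/(4.501+1.989) × 100 = 69.35 %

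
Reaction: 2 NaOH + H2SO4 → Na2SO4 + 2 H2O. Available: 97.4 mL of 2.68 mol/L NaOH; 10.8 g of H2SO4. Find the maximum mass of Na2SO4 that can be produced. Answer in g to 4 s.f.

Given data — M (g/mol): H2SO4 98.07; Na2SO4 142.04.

15.64 g

n(NaOH) = 2.68 × 97.40/1000 = 0.2610 mol
n(H2SO4) = 10.80 / 98.07 = 0.1101 mol
n/ν for NaOH = 0.2610/2 = 0.1305
n/ν for H2SO4 = 0.1101/1 = 0.1101
Smallest n/ν is H2SO4 → limiting reagent.
n(Na2SO4) = (1/1) × 0.1101 = 0.1101 mol
mass = 0.1101 × 142.04 = 15.64 g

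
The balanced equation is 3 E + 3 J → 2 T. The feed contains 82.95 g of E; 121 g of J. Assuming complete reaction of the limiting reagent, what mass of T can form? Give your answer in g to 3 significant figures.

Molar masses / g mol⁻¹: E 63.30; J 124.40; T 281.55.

183 g

n(E) = 82.95 / 63.30 = 1.310 mol
n(J) = 121.0 / 124.40 = 0.9727 mol
n/ν → E: 0.4367, J: 0.3242; J is limiting.
n(T) = (2/3) × 0.9727 = 0.6485 mol
mass = 0.6485 × 281.55 = 182.6 g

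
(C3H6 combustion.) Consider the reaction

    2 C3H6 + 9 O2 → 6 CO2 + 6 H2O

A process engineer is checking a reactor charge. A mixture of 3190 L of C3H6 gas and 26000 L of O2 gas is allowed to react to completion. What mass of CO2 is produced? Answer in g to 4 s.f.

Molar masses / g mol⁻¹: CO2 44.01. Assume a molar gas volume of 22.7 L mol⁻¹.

n(C3H6) = 3190 / 22.7 = 140.5 mol
n(O2) = 26000 / 22.7 = 1145 mol
n/ν for C3H6 = 140.5/2 = 70.25
n/ν for O2 = 1145/9 = 127.2
Smallest n/ν is C3H6 → limiting reagent.
n(CO2) = (6/2) × 140.5 = 421.5 mol
mass = 421.5 × 44.01 = 18550 g

18550 g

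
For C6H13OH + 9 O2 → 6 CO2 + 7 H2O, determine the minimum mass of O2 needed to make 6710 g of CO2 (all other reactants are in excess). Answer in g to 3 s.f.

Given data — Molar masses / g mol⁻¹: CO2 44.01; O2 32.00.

7320 g

n(CO2) = 6710 / 44.01 = 152.5 mol
n(O2) = (9/6) × 152.5 = 228.8 mol
mass = 228.8 × 32.00 = 7322 g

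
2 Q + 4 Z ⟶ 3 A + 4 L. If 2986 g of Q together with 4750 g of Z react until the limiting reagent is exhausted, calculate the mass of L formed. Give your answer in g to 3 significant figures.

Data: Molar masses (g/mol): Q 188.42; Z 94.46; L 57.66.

1830 g

n(Q) = 2986 / 188.42 = 15.85 mol
n(Z) = 4750 / 94.46 = 50.29 mol
n/ν for Q = 15.85/2 = 7.925
n/ν for Z = 50.29/4 = 12.57
Smallest n/ν is Q → limiting reagent.
n(L) = (4/2) × 15.85 = 31.70 mol
mass = 31.70 × 57.66 = 1828 g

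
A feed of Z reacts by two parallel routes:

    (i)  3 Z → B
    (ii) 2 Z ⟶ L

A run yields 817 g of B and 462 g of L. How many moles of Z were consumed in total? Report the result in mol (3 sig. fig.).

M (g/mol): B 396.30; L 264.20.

9.68 mol

n(B) = 817 / 396.30 = 2.062 mol
n(L) = 462 / 264.20 = 1.749 mol
n(Z) via (i) = (3/1)×2.062 = 6.186 mol
n(Z) via (ii) = (2/1)×1.749 = 3.498 mol
total n(Z) = 6.186 + 3.498 = 9.684 mol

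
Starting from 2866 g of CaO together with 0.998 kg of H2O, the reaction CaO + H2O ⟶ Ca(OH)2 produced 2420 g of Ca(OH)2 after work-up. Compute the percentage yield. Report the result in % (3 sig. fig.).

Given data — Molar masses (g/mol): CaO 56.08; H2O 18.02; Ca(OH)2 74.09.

63.9 %

n(CaO) = 2866 / 56.08 = 51.11 mol
n(H2O) = 0.9980×1000 / 18.02 = 55.38 mol
n/ν for CaO = 51.11/1 = 51.11
n/ν for H2O = 55.38/1 = 55.38
Smallest n/ν is CaO → limiting reagent.
theoretical n(Ca(OH)2) = (1/1) × 51.11 = 51.11 mol → 3787 g
% yield = 2420 / 3787 × 100 = 63.90 %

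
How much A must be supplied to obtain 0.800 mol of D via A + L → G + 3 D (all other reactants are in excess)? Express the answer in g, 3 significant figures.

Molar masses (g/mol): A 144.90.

n(D) = 0.8000 mol
n(A) = (1/3) × 0.8000 = 0.2667 mol
mass = 0.2667 × 144.90 = 38.64 g

38.6 g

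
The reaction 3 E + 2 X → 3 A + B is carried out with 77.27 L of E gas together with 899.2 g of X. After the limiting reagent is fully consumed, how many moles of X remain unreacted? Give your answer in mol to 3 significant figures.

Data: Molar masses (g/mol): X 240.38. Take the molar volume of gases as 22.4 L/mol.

1.44 mol

n(E) = 77.27 / 22.4 = 3.450 mol
n(X) = 899.2 / 240.38 = 3.741 mol
n/ν for E = 3.450/3 = 1.150
n/ν for X = 3.741/2 = 1.871
Smallest n/ν is E → limiting reagent.
X consumed = (2/3) × 3.450 = 2.300 mol
X remaining = 3.741 − 2.300 = 1.441 mol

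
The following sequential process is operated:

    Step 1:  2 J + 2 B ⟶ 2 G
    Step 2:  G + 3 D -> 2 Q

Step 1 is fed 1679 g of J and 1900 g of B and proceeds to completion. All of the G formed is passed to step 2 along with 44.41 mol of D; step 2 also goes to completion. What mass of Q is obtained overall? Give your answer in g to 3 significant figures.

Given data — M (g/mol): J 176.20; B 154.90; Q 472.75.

9010 g

Step 1:
n(J) = 1679 / 176.20 = 9.529 mol
n(B) = 1900 / 154.90 = 12.27 mol
n/ν for J = 9.529/2 = 4.765
n/ν for B = 12.27/2 = 6.135
Smallest n/ν is J → limiting reagent.
n(G) produced = (2/2) × 9.529 = 9.529 mol
Step 2:
n(G) available = 9.529 mol
n(D) = 44.41 mol
n/ν for G = 9.529/1 = 9.529
n/ν for D = 44.41/3 = 14.80
Smallest n/ν is G → limiting reagent.
n(Q) = (2/1) × 9.529 = 19.06 mol
mass = 19.06 × 472.75 = 9011 g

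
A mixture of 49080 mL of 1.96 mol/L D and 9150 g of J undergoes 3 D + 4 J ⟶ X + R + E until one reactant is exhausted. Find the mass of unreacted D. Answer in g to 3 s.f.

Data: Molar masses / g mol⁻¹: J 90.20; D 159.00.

3200 g

n(D) = 1.96 × 49080/1000 = 96.20 mol
n(J) = 9150 / 90.20 = 101.4 mol
n/ν for D = 96.20/3 = 32.07
n/ν for J = 101.4/4 = 25.35
Smallest n/ν is J → limiting reagent.
D consumed = (3/4) × 101.4 = 76.05 mol
D remaining = 96.20 − 76.05 = 20.15 mol
mass = 20.15 × 159.00 = 3204 g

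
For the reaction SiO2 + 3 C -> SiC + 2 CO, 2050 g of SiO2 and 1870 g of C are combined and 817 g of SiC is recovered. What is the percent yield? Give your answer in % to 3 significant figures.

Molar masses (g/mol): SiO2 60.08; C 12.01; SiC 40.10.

n(SiO2) = 2050 / 60.08 = 34.12 mol
n(C) = 1870 / 12.01 = 155.7 mol
n/ν → SiO2: 34.12, C: 51.90; SiO2 is limiting.
theoretical n(SiC) = (1/1) × 34.12 = 34.12 mol → 1368 g
% yield = 817 / 1368 × 100 = 59.72 %

59.7 %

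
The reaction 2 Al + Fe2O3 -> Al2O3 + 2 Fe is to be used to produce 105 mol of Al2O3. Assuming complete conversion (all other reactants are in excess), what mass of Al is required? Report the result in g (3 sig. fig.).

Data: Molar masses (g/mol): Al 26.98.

n(Al2O3) = 105.0 mol
n(Al) = (2/1) × 105.0 = 210.0 mol
mass = 210.0 × 26.98 = 5666 g

5670 g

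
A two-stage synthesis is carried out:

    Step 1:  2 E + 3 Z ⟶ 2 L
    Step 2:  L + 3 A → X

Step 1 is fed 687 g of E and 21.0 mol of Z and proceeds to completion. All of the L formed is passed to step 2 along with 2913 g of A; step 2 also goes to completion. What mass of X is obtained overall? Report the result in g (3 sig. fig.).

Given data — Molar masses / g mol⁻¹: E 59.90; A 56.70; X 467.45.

Step 1:
n(E) = 687.0 / 59.90 = 11.47 mol
n(Z) = 21.00 mol
n/ν for E = 11.47/2 = 5.735
n/ν for Z = 21.00/3 = 7.000
Smallest n/ν is E → limiting reagent.
n(L) produced = (2/2) × 11.47 = 11.47 mol
Step 2:
n(L) available = 11.47 mol
n(A) = 2913 / 56.70 = 51.38 mol
n/ν for L = 11.47/1 = 11.47
n/ν for A = 51.38/3 = 17.13
Smallest n/ν is L → limiting reagent.
n(X) = (1/1) × 11.47 = 11.47 mol
mass = 11.47 × 467.45 = 5362 g

5360 g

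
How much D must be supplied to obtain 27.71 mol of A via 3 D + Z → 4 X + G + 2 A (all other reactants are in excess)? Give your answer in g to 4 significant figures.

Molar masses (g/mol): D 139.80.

5811 g

n(A) = 27.71 mol
n(D) = (3/2) × 27.71 = 41.57 mol
mass = 41.57 × 139.80 = 5811 g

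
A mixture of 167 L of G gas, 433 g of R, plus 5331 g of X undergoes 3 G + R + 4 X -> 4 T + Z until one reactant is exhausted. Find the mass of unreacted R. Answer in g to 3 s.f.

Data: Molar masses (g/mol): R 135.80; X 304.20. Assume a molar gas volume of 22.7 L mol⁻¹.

100 g

n(G) = 167.0 / 22.7 = 7.357 mol
n(R) = 433.0 / 135.80 = 3.189 mol
n(X) = 5331 / 304.20 = 17.52 mol
n/ν for G = 7.357/3 = 2.452
n/ν for R = 3.189/1 = 3.189
n/ν for X = 17.52/4 = 4.380
Smallest n/ν is G → limiting reagent.
R consumed = (1/3) × 7.357 = 2.452 mol
R remaining = 3.189 − 2.452 = 0.7370 mol
mass = 0.7370 × 135.80 = 100.1 g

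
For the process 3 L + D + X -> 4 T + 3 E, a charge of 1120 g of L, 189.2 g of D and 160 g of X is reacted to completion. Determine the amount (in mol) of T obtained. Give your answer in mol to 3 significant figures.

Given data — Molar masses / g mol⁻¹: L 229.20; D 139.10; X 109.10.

5.44 mol

n(L) = 1120 / 229.20 = 4.887 mol
n(D) = 189.2 / 139.10 = 1.360 mol
n(X) = 160.0 / 109.10 = 1.467 mol
n/ν for L = 4.887/3 = 1.629
n/ν for D = 1.360/1 = 1.360
n/ν for X = 1.467/1 = 1.467
Smallest n/ν is D → limiting reagent.
n(T) = (4/1) × 1.360 = 5.440 mol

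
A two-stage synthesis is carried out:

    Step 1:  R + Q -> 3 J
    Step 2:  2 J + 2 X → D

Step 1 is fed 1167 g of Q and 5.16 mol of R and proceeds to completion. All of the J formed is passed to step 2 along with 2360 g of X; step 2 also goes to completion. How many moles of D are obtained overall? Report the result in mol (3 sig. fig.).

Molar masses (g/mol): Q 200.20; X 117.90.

7.74 mol

Step 1:
n(Q) = 1167 / 200.20 = 5.829 mol
n(R) = 5.160 mol
n/ν for Q = 5.829/1 = 5.829
n/ν for R = 5.160/1 = 5.160
Smallest n/ν is R → limiting reagent.
n(J) produced = (3/1) × 5.160 = 15.48 mol
Step 2:
n(J) available = 15.48 mol
n(X) = 2360 / 117.90 = 20.02 mol
n/ν for J = 15.48/2 = 7.740
n/ν for X = 20.02/2 = 10.01
Smallest n/ν is J → limiting reagent.
n(D) = (1/2) × 15.48 = 7.740 mol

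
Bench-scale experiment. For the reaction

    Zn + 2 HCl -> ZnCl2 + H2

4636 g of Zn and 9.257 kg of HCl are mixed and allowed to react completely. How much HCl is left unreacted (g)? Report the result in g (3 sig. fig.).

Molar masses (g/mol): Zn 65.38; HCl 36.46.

4090 g

n(Zn) = 4636 / 65.38 = 70.91 mol
n(HCl) = 9.257×1000 / 36.46 = 253.9 mol
n/ν → Zn: 70.91, HCl: 127.0; Zn is limiting.
HCl consumed = (2/1) × 70.91 = 141.8 mol
HCl remaining = 253.9 − 141.8 = 112.1 mol
mass = 112.1 × 36.46 = 4087 g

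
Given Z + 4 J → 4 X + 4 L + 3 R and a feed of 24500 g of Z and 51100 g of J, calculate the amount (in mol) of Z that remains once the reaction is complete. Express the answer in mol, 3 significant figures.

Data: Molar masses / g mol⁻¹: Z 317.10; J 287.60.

32.8 mol

n(Z) = 24500 / 317.10 = 77.26 mol
n(J) = 51100 / 287.60 = 177.7 mol
n/ν → Z: 77.26, J: 44.43; J is limiting.
Z consumed = (1/4) × 177.7 = 44.43 mol
Z remaining = 77.26 − 44.43 = 32.83 mol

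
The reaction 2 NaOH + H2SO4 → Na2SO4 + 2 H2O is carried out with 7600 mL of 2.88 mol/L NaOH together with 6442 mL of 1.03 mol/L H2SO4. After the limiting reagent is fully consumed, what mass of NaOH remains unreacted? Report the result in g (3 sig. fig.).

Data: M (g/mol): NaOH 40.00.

345 g

n(NaOH) = 2.88 × 7600/1000 = 21.89 mol
n(H2SO4) = 1.03 × 6442/1000 = 6.635 mol
n/ν for NaOH = 21.89/2 = 10.95
n/ν for H2SO4 = 6.635/1 = 6.635
Smallest n/ν is H2SO4 → limiting reagent.
NaOH consumed = (2/1) × 6.635 = 13.27 mol
NaOH remaining = 21.89 − 13.27 = 8.620 mol
mass = 8.620 × 40.00 = 344.8 g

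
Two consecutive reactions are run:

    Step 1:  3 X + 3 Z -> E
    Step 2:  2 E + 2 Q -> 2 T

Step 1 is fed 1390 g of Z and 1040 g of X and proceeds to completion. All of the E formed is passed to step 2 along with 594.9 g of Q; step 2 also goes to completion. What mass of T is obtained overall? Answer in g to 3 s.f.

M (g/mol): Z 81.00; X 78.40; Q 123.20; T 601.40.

2660 g

Step 1:
n(Z) = 1390 / 81.00 = 17.16 mol
n(X) = 1040 / 78.40 = 13.27 mol
n/ν → Z: 5.720, X: 4.423; X is limiting.
n(E) produced = (1/3) × 13.27 = 4.423 mol
Step 2:
n(E) available = 4.423 mol
n(Q) = 594.9 / 123.20 = 4.829 mol
n/ν → E: 2.212, Q: 2.415; E is limiting.
n(T) = (2/2) × 4.423 = 4.423 mol
mass = 4.423 × 601.40 = 2660 g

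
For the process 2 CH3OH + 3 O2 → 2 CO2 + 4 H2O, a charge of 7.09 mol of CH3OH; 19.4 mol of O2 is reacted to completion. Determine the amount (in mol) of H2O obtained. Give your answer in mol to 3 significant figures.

14.2 mol

n(CH3OH) = 7.090 mol
n(O2) = 19.40 mol
n/ν for CH3OH = 7.090/2 = 3.545
n/ν for O2 = 19.40/3 = 6.467
Smallest n/ν is CH3OH → limiting reagent.
n(H2O) = (4/2) × 7.090 = 14.18 mol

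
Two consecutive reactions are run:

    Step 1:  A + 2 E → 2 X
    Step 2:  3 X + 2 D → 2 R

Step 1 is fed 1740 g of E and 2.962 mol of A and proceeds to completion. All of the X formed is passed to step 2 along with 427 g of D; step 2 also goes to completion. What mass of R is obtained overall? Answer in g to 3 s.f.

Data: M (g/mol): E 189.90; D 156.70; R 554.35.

Step 1:
n(E) = 1740 / 189.90 = 9.163 mol
n(A) = 2.962 mol
n/ν for E = 9.163/2 = 4.582
n/ν for A = 2.962/1 = 2.962
Smallest n/ν is A → limiting reagent.
n(X) produced = (2/1) × 2.962 = 5.924 mol
Step 2:
n(X) available = 5.924 mol
n(D) = 427.0 / 156.70 = 2.725 mol
n/ν for X = 5.924/3 = 1.975
n/ν for D = 2.725/2 = 1.363
Smallest n/ν is D → limiting reagent.
n(R) = (2/2) × 2.725 = 2.725 mol
mass = 2.725 × 554.35 = 1511 g

1510 g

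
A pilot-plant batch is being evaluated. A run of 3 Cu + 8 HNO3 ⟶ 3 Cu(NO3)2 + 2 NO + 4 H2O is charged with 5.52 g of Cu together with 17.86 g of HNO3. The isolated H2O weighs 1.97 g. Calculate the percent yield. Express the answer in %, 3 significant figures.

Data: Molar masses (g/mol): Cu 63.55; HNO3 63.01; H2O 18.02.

94.4 %

n(Cu) = 5.520 / 63.55 = 0.08686 mol
n(HNO3) = 17.86 / 63.01 = 0.2834 mol
n/ν → Cu: 0.02895, HNO3: 0.03543; Cu is limiting.
theoretical n(H2O) = (4/3) × 0.08686 = 0.1158 mol → 2.087 g
% yield = 1.97 / 2.087 × 100 = 94.39 %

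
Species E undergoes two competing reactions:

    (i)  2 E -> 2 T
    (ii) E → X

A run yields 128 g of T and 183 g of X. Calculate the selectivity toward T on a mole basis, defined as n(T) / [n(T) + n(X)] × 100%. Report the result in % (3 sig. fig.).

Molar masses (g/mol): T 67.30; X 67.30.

41.2 %

n(T) = 128 / 67.30 = 1.902 mol
n(X) = 183 / 67.30 = 2.719 mol
selectivity = 1.902/(1.902+2.719) × 100 = 41.16 %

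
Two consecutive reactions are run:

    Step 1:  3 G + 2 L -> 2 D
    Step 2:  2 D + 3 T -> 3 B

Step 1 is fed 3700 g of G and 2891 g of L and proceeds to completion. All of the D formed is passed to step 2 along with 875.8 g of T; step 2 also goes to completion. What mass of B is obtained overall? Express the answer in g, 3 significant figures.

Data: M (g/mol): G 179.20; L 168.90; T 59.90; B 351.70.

Step 1:
n(G) = 3700 / 179.20 = 20.65 mol
n(L) = 2891 / 168.90 = 17.12 mol
n/ν for G = 20.65/3 = 6.883
n/ν for L = 17.12/2 = 8.560
Smallest n/ν is G → limiting reagent.
n(D) produced = (2/3) × 20.65 = 13.77 mol
Step 2:
n(D) available = 13.77 mol
n(T) = 875.8 / 59.90 = 14.62 mol
n/ν for D = 13.77/2 = 6.885
n/ν for T = 14.62/3 = 4.873
Smallest n/ν is T → limiting reagent.
n(B) = (3/3) × 14.62 = 14.62 mol
mass = 14.62 × 351.70 = 5142 g

5140 g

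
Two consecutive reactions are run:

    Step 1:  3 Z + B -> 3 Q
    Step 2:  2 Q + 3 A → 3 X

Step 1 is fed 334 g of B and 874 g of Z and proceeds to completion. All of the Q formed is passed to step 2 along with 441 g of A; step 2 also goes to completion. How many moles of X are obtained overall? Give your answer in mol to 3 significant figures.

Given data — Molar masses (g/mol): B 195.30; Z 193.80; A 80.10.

5.51 mol

Step 1:
n(B) = 334.0 / 195.30 = 1.710 mol
n(Z) = 874.0 / 193.80 = 4.510 mol
n/ν → B: 1.710, Z: 1.503; Z is limiting.
n(Q) produced = (3/3) × 4.510 = 4.510 mol
Step 2:
n(Q) available = 4.510 mol
n(A) = 441.0 / 80.10 = 5.506 mol
n/ν → Q: 2.255, A: 1.835; A is limiting.
n(X) = (3/3) × 5.506 = 5.506 mol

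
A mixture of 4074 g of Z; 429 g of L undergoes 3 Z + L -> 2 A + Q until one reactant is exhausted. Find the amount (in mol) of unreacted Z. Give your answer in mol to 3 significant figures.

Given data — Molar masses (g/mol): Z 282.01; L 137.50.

5.09 mol

n(Z) = 4074 / 282.01 = 14.45 mol
n(L) = 429.0 / 137.50 = 3.120 mol
n/ν for Z = 14.45/3 = 4.817
n/ν for L = 3.120/1 = 3.120
Smallest n/ν is L → limiting reagent.
Z consumed = (3/1) × 3.120 = 9.360 mol
Z remaining = 14.45 − 9.360 = 5.090 mol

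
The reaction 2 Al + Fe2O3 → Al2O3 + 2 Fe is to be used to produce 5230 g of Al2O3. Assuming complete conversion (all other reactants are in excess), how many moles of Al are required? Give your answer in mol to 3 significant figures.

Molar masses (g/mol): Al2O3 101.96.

103 mol

n(Al2O3) = 5230 / 101.96 = 51.29 mol
n(Al) = (2/1) × 51.29 = 102.6 mol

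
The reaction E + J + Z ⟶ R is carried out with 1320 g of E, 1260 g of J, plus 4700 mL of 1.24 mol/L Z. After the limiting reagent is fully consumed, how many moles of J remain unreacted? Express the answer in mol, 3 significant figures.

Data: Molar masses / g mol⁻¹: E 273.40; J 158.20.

n(E) = 1320 / 273.40 = 4.828 mol
n(J) = 1260 / 158.20 = 7.965 mol
n(Z) = 1.24 × 4700/1000 = 5.828 mol
n/ν for E = 4.828/1 = 4.828
n/ν for J = 7.965/1 = 7.965
n/ν for Z = 5.828/1 = 5.828
Smallest n/ν is E → limiting reagent.
J consumed = (1/1) × 4.828 = 4.828 mol
J remaining = 7.965 − 4.828 = 3.137 mol

3.14 mol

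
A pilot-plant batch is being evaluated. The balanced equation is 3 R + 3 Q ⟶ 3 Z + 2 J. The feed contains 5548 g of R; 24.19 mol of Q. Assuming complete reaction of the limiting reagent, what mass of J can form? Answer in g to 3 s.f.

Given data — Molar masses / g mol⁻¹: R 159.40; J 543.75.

8770 g

n(R) = 5548 / 159.40 = 34.81 mol
n(Q) = 24.19 mol
n/ν → R: 11.60, Q: 8.063; Q is limiting.
n(J) = (2/3) × 24.19 = 16.13 mol
mass = 16.13 × 543.75 = 8771 g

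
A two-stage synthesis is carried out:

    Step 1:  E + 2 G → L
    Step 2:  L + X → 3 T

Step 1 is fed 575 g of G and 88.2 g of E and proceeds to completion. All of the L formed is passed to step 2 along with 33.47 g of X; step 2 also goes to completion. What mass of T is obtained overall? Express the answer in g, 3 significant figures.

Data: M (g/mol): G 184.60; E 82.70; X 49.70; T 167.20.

338 g

Step 1:
n(G) = 575.0 / 184.60 = 3.115 mol
n(E) = 88.20 / 82.70 = 1.067 mol
n/ν for G = 3.115/2 = 1.558
n/ν for E = 1.067/1 = 1.067
Smallest n/ν is E → limiting reagent.
n(L) produced = (1/1) × 1.067 = 1.067 mol
Step 2:
n(L) available = 1.067 mol
n(X) = 33.47 / 49.70 = 0.6734 mol
n/ν for L = 1.067/1 = 1.067
n/ν for X = 0.6734/1 = 0.6734
Smallest n/ν is X → limiting reagent.
n(T) = (3/1) × 0.6734 = 2.020 mol
mass = 2.020 × 167.20 = 337.7 g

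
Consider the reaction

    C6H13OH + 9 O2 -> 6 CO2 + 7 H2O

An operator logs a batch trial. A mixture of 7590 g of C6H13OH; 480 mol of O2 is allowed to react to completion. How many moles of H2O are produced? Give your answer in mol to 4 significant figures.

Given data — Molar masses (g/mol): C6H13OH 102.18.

373.3 mol

n(C6H13OH) = 7590 / 102.18 = 74.28 mol
n(O2) = 480.0 mol
n/ν → C6H13OH: 74.28, O2: 53.33; O2 is limiting.
n(H2O) = (7/9) × 480.0 = 373.3 mol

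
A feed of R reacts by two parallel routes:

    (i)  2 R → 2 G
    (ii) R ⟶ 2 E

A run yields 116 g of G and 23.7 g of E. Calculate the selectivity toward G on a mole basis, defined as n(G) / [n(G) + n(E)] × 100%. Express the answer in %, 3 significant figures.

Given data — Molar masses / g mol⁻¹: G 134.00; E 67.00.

n(G) = 116 / 134.00 = 0.8657 mol
n(E) = 23.7 / 67.00 = 0.3537 mol
selectivity = 0.8657/(0.8657+0.3537) × 100 = 70.99 %

71.0 %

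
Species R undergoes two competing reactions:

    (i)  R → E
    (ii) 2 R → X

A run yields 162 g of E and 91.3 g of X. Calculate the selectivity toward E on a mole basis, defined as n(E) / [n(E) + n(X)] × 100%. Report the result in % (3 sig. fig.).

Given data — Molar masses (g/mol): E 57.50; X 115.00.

n(E) = 162 / 57.50 = 2.817 mol
n(X) = 91.3 / 115.00 = 0.7939 mol
selectivity = 2.817/(2.817+0.7939) × 100 = 78.01 %

78.0 %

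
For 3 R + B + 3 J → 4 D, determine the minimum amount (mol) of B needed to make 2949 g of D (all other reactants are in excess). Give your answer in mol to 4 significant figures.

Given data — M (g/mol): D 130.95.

5.630 mol

n(D) = 2949 / 130.95 = 22.52 mol
n(B) = (1/4) × 22.52 = 5.630 mol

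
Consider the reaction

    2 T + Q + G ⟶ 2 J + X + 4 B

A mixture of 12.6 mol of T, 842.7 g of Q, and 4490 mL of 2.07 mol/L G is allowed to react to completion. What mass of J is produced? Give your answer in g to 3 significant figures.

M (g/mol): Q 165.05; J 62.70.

640 g

n(T) = 12.60 mol
n(Q) = 842.7 / 165.05 = 5.106 mol
n(G) = 2.07 × 4490/1000 = 9.294 mol
n/ν for T = 12.60/2 = 6.300
n/ν for Q = 5.106/1 = 5.106
n/ν for G = 9.294/1 = 9.294
Smallest n/ν is Q → limiting reagent.
n(J) = (2/1) × 5.106 = 10.21 mol
mass = 10.21 × 62.70 = 640.2 g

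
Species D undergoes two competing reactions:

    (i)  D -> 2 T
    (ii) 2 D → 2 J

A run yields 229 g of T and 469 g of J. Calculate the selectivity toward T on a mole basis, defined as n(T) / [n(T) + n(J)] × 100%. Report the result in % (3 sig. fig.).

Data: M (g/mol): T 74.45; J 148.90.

49.4 %

n(T) = 229 / 74.45 = 3.076 mol
n(J) = 469 / 148.90 = 3.150 mol
selectivity = 3.076/(3.076+3.150) × 100 = 49.41 %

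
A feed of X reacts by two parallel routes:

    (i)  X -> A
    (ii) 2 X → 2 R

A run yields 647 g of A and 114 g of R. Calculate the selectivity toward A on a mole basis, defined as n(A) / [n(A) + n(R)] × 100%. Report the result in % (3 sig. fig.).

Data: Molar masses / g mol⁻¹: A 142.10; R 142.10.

n(A) = 647 / 142.10 = 4.553 mol
n(R) = 114 / 142.10 = 0.8023 mol
selectivity = 4.553/(4.553+0.8023) × 100 = 85.02 %

85.0 %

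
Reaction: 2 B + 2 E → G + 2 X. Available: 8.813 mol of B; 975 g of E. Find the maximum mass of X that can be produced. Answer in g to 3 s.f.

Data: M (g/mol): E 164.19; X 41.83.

n(B) = 8.813 mol
n(E) = 975.0 / 164.19 = 5.938 mol
n/ν for B = 8.813/2 = 4.407
n/ν for E = 5.938/2 = 2.969
Smallest n/ν is E → limiting reagent.
n(X) = (2/2) × 5.938 = 5.938 mol
mass = 5.938 × 41.83 = 248.4 g

248 g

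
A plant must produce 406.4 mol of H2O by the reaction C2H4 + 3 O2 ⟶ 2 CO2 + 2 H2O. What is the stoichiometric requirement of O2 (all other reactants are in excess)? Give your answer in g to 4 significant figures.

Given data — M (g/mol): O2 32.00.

n(H2O) = 406.4 mol
n(O2) = (3/2) × 406.4 = 609.6 mol
mass = 609.6 × 32.00 = 19510 g

19510 g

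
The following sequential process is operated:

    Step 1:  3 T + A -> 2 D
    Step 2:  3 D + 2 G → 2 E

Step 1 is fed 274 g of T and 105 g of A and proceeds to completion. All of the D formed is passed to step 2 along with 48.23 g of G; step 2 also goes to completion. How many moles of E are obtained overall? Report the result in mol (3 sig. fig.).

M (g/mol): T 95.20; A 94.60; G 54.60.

Step 1:
n(T) = 274.0 / 95.20 = 2.878 mol
n(A) = 105.0 / 94.60 = 1.110 mol
n/ν for T = 2.878/3 = 0.9593
n/ν for A = 1.110/1 = 1.110
Smallest n/ν is T → limiting reagent.
n(D) produced = (2/3) × 2.878 = 1.919 mol
Step 2:
n(D) available = 1.919 mol
n(G) = 48.23 / 54.60 = 0.8833 mol
n/ν for D = 1.919/3 = 0.6397
n/ν for G = 0.8833/2 = 0.4417
Smallest n/ν is G → limiting reagent.
n(E) = (2/2) × 0.8833 = 0.8833 mol

0.883 mol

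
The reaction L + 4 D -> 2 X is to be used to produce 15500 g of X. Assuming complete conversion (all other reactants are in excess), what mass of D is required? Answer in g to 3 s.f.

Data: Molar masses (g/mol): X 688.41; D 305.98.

13800 g

n(X) = 15500 / 688.41 = 22.52 mol
n(D) = (4/2) × 22.52 = 45.04 mol
mass = 45.04 × 305.98 = 13780 g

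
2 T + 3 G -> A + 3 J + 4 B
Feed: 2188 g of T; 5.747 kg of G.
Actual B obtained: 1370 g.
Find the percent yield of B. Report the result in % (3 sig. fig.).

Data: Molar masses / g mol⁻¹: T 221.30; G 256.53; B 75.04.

92.3 %

n(T) = 2188 / 221.30 = 9.887 mol
n(G) = 5.747×1000 / 256.53 = 22.40 mol
n/ν for T = 9.887/2 = 4.944
n/ν for G = 22.40/3 = 7.467
Smallest n/ν is T → limiting reagent.
theoretical n(B) = (4/2) × 9.887 = 19.77 mol → 1484 g
% yield = 1370 / 1484 × 100 = 92.32 %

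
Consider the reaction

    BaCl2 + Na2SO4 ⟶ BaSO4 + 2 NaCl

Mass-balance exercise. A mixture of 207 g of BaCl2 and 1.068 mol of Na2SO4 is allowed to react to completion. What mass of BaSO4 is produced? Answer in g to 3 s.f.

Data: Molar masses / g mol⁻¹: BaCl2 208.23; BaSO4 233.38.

232 g

n(BaCl2) = 207.0 / 208.23 = 0.9941 mol
n(Na2SO4) = 1.068 mol
n/ν for BaCl2 = 0.9941/1 = 0.9941
n/ν for Na2SO4 = 1.068/1 = 1.068
Smallest n/ν is BaCl2 → limiting reagent.
n(BaSO4) = (1/1) × 0.9941 = 0.9941 mol
mass = 0.9941 × 233.38 = 232.0 g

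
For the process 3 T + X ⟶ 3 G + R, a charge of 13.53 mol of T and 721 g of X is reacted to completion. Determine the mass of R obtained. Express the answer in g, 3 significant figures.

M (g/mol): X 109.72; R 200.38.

904 g

n(T) = 13.53 mol
n(X) = 721.0 / 109.72 = 6.571 mol
n/ν → T: 4.510, X: 6.571; T is limiting.
n(R) = (1/3) × 13.53 = 4.510 mol
mass = 4.510 × 200.38 = 903.7 g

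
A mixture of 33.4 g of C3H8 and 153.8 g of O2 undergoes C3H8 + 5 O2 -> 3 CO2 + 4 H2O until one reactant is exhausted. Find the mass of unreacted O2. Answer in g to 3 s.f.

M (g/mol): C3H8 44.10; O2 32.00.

n(C3H8) = 33.40 / 44.10 = 0.7574 mol
n(O2) = 153.8 / 32.00 = 4.806 mol
n/ν → C3H8: 0.7574, O2: 0.9612; C3H8 is limiting.
O2 consumed = (5/1) × 0.7574 = 3.787 mol
O2 remaining = 4.806 − 3.787 = 1.019 mol
mass = 1.019 × 32.00 = 32.61 g

32.6 g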